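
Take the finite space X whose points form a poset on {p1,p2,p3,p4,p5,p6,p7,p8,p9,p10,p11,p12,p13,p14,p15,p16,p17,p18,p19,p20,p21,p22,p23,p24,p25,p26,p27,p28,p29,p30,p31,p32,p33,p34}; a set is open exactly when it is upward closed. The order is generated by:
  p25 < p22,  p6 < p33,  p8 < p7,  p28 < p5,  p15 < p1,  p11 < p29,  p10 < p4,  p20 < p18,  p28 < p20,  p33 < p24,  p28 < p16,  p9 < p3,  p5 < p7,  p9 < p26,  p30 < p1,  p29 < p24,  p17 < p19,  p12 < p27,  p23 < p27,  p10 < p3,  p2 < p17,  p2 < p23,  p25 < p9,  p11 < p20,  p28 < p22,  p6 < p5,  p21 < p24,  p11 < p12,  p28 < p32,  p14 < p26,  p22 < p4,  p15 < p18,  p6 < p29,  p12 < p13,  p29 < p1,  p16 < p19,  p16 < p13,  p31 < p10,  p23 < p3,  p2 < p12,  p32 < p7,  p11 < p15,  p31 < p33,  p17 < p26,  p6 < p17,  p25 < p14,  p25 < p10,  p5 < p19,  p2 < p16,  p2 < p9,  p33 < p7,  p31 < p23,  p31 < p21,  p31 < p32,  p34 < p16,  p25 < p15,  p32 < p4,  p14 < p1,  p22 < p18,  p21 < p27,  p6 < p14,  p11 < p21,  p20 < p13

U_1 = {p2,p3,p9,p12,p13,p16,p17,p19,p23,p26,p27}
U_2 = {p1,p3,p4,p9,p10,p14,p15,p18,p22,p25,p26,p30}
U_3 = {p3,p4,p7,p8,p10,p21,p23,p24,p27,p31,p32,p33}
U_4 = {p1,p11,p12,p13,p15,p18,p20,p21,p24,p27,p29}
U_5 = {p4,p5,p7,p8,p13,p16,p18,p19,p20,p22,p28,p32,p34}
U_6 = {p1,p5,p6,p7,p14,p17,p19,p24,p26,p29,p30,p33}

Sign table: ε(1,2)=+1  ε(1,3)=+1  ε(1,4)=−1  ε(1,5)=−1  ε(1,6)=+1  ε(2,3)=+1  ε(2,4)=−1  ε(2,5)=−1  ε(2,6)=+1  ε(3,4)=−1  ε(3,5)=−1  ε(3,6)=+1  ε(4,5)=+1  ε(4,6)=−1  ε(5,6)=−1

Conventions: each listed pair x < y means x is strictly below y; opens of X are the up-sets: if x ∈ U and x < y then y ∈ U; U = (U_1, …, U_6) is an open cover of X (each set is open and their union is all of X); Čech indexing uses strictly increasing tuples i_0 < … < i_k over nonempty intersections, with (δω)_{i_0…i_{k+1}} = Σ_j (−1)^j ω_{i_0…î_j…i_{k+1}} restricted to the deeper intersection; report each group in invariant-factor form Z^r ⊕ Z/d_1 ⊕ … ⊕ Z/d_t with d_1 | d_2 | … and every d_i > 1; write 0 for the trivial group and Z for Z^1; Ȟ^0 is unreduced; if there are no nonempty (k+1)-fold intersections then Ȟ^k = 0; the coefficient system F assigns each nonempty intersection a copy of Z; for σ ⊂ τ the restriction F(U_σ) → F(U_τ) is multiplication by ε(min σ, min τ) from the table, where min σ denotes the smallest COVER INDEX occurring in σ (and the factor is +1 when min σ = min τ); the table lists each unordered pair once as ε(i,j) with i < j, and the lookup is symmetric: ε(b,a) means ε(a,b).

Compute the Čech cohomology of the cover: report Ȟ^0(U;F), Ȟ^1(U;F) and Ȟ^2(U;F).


Ȟ^0(U;F) ≅ Z, Ȟ^1(U;F) ≅ 0 and Ȟ^2(U;F) ≅ Z/2

nerve of the cover:
  U12={p3,p9,p26} U13={p3,p23,p27} U14={p12,p13,p27} U15={p13,p16,p19} U16={p17,p19,p26} U23={p3,p4,p10} U24={p1,p15,p18} U25={p4,p18,p22} U26={p1,p14,p26,p30} U34={p21,p24,p27} U35={p4,p7,p8,p32} U36={p7,p24,p33} U45={p13,p18,p20} U46={p1,p24,p29} U56={p5,p7,p19}
  U123={p3} U126={p26} U134={p27} U145={p13} U156={p19} U235={p4} U245={p18} U246={p1} U346={p24} U356={p7}
C dims 6,15,10; δ0: rk 5, SNF 1^5; δ1: rk 10, SNF 1^9·2
Ȟ^0 = (6 − 5) − 0 = 1, so Ȟ^0 ≅ Z
Ȟ^1 = (15 − 10) − 5 = 0, so Ȟ^1 ≅ 0
Ȟ^2 = (10 − 0) − 10 = 0 plus torsion [2], so Ȟ^2 ≅ Z/2


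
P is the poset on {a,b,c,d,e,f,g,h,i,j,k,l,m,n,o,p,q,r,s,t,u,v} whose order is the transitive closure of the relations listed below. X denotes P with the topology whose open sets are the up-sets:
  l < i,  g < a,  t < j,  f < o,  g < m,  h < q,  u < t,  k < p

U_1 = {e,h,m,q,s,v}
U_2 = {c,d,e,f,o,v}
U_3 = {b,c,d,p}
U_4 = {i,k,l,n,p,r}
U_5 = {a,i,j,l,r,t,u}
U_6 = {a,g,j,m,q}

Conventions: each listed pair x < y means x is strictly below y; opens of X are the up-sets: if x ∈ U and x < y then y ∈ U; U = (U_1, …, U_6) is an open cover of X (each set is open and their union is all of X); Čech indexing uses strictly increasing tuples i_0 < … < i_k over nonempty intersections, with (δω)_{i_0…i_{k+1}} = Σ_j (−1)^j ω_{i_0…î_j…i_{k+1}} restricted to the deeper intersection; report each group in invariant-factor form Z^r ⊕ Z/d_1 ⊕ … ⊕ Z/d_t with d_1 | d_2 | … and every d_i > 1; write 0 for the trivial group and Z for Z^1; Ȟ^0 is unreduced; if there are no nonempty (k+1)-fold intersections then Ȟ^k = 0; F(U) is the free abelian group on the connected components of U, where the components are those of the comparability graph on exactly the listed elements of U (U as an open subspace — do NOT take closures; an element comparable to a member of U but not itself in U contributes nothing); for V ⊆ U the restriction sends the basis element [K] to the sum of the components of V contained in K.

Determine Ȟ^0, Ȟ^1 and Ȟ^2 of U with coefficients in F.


Ȟ^0 ≅ Z^14,  Ȟ^1 ≅ 0,  Ȟ^2 ≅ 0

nerve simplices:
  U12={e,v} U16={m,q} U23={c,d} U34={p} U45={i,l,r} U56={a,j}
components per intersection:
  U1: {e} {h,q} {m} {s} {v}
  U2: {c} {d} {e} {f,o} {v}
  U3: {b} {c} {d} {p}
  U4: {i,l} {k,p} {n} {r}
  U5: {a} {i,l} {j,t,u} {r}
  U6: {a,g,m} {j} {q}
  U12: {e} {v}
  U16: {m} {q}
  U23: {c} {d}
  U34: {p}
  U45: {i,l} {r}
  U56: {a} {j}
C dims 25,11; δ0: rk 11, SNF 1^11
degree 0: 25−11−0 = 14 → Ȟ^0 ≅ Z^14
degree 1: 11−0−11 = 0 → Ȟ^1 ≅ 0
degree 2: 0−0−0 = 0 → Ȟ^2 ≅ 0


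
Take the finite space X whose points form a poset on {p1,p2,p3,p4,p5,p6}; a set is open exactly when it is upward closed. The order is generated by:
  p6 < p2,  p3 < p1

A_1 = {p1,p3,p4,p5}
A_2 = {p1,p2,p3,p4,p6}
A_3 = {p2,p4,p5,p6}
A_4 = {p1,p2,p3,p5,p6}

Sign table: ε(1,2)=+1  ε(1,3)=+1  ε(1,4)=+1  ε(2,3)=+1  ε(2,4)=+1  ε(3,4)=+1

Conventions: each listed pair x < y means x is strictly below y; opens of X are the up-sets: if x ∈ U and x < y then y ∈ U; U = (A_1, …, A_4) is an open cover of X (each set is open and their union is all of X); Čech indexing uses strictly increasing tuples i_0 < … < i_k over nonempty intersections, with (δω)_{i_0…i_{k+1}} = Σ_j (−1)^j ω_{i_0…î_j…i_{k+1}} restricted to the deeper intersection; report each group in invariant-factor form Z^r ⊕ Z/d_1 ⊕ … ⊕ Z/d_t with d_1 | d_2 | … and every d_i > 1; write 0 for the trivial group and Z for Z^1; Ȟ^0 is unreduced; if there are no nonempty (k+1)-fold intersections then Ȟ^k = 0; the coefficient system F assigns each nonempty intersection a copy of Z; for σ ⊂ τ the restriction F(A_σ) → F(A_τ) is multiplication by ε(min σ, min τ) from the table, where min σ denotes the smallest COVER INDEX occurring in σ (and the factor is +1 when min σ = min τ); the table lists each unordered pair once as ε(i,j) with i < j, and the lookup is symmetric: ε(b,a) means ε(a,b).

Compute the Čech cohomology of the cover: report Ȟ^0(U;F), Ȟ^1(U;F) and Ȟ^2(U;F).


nerve of the cover:
  A12={p1,p3,p4} A13={p4,p5} A14={p1,p3,p5} A23={p2,p4,p6} A24={p1,p2,p3,p6} A34={p2,p5,p6}
  A123={p4} A124={p1,p3} A134={p5} A234={p2,p6}
C dims 4,6,4; δ0: rk 3, SNF 1^3; δ1: rk 3, SNF 1^3
Ȟ^0 = (4 − 3) − 0 = 1, so Ȟ^0 ≅ Z
Ȟ^1 = (6 − 3) − 3 = 0, so Ȟ^1 ≅ 0
Ȟ^2 = (4 − 0) − 3 = 1, so Ȟ^2 ≅ Z

Ȟ^0 ≅ Z; Ȟ^1 ≅ 0; Ȟ^2 ≅ Z


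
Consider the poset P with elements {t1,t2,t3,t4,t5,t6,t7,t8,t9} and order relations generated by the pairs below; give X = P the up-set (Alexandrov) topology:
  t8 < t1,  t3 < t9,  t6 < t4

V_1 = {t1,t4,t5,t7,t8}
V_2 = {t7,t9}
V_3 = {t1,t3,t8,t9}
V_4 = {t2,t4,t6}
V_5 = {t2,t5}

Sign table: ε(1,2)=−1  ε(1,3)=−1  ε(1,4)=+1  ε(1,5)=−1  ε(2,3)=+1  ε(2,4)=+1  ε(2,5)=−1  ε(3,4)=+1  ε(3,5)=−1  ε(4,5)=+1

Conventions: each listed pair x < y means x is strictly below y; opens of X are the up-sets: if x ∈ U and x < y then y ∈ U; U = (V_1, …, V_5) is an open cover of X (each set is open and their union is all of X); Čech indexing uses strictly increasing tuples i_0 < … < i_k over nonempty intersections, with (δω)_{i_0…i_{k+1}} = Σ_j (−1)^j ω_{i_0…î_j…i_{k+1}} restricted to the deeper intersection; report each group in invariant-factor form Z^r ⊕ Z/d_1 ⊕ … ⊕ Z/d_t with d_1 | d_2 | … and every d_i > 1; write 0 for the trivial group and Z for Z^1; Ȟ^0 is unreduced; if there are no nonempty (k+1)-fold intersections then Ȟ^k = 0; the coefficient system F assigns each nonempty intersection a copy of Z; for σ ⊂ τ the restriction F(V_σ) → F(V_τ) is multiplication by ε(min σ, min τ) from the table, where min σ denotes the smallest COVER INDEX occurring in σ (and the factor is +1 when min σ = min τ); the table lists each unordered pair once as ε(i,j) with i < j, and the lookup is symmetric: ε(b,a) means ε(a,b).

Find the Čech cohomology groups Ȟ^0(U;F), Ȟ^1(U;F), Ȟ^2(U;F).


Ȟ^0(U;F) ≅ 0,  Ȟ^1(U;F) ≅ Z ⊕ Z/2,  Ȟ^2(U;F) ≅ 0

nonempty overlaps:
  V12={t7} V13={t1,t8} V14={t4} V15={t5} V23={t9} V45={t2}
C dims 5,6; δ0: rk 5, SNF 1^4·2
degree 0: 5−5−0 = 0 → Ȟ^0 ≅ 0
degree 1: 6−0−5 = 1 plus torsion [2] → Ȟ^1 ≅ Z ⊕ Z/2
degree 2: 0−0−0 = 0 → Ȟ^2 ≅ 0


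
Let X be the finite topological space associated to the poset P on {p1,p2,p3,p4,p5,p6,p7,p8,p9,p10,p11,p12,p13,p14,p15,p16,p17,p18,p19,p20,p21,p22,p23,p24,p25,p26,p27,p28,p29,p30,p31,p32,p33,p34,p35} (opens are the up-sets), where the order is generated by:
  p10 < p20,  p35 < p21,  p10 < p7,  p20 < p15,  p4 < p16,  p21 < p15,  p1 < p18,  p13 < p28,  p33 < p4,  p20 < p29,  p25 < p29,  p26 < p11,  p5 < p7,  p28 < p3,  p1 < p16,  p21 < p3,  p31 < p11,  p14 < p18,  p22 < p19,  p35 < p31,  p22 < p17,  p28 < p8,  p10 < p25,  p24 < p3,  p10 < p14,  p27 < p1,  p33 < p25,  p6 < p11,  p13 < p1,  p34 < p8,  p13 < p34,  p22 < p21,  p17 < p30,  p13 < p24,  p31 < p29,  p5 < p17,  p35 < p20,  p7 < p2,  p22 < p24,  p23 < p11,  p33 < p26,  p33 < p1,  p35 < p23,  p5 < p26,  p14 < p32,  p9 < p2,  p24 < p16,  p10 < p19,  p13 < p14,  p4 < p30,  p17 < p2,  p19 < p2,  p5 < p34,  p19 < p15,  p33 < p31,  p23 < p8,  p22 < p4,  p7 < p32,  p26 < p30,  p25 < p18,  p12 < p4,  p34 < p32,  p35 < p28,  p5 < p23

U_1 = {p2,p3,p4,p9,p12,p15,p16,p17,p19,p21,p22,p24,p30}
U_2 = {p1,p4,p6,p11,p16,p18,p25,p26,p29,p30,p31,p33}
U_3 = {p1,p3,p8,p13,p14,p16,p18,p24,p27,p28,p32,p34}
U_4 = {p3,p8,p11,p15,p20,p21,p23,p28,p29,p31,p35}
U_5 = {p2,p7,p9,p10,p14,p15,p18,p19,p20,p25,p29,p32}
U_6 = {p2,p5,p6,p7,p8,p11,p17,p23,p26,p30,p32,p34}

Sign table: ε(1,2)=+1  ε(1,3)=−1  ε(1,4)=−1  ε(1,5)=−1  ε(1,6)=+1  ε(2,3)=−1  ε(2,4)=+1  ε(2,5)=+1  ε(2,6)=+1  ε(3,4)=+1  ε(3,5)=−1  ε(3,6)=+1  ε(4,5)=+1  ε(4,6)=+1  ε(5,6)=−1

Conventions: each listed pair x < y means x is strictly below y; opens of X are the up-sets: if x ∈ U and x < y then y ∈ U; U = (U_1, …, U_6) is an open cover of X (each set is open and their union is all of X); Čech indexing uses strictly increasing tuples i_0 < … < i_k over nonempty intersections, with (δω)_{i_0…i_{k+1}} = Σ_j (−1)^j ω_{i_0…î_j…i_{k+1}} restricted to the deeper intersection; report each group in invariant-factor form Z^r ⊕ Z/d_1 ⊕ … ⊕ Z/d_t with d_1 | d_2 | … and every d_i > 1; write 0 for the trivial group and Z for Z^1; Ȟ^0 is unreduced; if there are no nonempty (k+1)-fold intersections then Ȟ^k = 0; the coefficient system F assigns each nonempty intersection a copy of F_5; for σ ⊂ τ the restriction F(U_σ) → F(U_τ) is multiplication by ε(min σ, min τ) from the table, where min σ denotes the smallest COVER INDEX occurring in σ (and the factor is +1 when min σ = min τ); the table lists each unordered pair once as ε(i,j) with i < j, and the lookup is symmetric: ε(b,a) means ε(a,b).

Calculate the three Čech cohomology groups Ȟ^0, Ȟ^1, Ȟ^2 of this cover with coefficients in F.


Ȟ^0 = 0, Ȟ^1 = 0, Ȟ^2 = Z/5

intersection data:
  U12={p4,p16,p30} U13={p3,p16,p24} U14={p3,p15,p21} U15={p2,p9,p15,p19} U16={p2,p17,p30} U23={p1,p16,p18} U24={p11,p29,p31} U25={p18,p25,p29} U26={p6,p11,p26,p30} U34={p3,p8,p28} U35={p14,p18,p32} U36={p8,p32,p34} U45={p15,p20,p29} U46={p8,p11,p23} U56={p2,p7,p32}
  U123={p16} U126={p30} U134={p3} U145={p15} U156={p2} U235={p18} U245={p29} U246={p11} U346={p8} U356={p32}
C dims 6,15,10; δ0: rk_F5 6; δ1: rk_F5 9
Ȟ^0 = (6 − 6) − 0 = 0, so Ȟ^0 ≅ 0
Ȟ^1 = (15 − 9) − 6 = 0, so Ȟ^1 ≅ 0
Ȟ^2 = (10 − 0) − 9 = 1, so Ȟ^2 ≅ Z/5


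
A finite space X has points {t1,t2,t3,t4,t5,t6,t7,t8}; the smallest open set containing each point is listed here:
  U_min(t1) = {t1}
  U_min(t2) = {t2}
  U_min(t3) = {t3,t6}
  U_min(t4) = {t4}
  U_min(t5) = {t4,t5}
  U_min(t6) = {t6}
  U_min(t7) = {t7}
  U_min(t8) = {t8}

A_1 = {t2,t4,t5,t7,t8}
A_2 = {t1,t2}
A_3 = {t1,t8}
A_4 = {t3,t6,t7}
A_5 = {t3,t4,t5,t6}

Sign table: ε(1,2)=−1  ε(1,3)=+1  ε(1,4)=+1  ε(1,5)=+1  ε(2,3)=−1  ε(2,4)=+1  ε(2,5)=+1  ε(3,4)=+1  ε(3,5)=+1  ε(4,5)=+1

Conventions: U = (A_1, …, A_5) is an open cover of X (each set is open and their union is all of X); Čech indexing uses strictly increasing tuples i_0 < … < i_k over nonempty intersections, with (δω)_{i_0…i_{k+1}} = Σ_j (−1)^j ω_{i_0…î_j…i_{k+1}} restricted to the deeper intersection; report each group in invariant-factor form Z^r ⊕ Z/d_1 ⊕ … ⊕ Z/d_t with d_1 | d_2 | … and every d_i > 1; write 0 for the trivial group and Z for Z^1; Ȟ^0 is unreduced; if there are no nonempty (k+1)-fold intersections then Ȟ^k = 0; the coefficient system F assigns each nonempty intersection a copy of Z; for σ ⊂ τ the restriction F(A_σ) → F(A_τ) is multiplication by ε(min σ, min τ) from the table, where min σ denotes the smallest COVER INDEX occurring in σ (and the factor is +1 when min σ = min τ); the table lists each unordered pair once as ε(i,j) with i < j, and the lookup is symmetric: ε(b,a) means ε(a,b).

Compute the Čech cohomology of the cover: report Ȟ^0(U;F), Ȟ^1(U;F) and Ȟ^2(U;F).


Ȟ^0(U;F) ≅ Z; Ȟ^1(U;F) ≅ Z^2; Ȟ^2(U;F) ≅ 0

cover nerve:
  A12={t2} A13={t8} A14={t7} A15={t4,t5} A23={t1} A45={t3,t6}
C dims 5,6; δ0: rk 4, SNF 1^4
Ȟ^0: (5−4)−0=1 ⇒ Z
Ȟ^1: (6−0)−4=2 ⇒ Z^2
Ȟ^2: (0−0)−0=0 ⇒ 0


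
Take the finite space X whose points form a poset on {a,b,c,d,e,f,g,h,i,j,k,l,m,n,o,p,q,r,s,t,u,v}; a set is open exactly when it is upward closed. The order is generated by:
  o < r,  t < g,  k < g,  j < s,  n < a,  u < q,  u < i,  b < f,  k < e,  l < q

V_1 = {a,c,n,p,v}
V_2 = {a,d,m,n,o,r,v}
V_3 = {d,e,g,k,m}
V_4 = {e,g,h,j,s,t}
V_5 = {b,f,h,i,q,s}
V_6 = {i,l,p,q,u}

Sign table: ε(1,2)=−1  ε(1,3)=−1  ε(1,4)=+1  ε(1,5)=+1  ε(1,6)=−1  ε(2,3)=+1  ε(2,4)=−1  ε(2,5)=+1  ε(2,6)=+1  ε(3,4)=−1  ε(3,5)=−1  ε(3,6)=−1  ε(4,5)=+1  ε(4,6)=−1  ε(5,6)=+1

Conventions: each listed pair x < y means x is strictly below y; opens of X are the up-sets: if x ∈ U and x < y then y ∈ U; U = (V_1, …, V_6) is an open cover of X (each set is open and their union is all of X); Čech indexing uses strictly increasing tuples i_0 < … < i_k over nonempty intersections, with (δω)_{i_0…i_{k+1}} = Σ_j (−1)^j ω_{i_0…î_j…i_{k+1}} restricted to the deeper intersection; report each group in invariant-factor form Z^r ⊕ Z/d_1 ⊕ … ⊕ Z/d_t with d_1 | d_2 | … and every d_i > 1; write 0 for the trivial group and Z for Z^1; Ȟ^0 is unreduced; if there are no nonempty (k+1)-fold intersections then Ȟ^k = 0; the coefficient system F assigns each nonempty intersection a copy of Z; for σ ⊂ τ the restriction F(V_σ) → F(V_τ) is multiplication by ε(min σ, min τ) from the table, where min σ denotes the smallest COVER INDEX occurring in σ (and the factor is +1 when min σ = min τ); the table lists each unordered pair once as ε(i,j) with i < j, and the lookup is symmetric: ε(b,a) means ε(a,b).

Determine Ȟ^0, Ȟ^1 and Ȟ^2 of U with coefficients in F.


Ȟ^0 ≅ 0; Ȟ^1 ≅ Z/2; Ȟ^2 ≅ 0

cover nerve:
  V12={a,n,v} V16={p} V23={d,m} V34={e,g} V45={h,s} V56={i,q}
C dims 6,6; δ0: rk 6, SNF 1^5·2
Ȟ^0: (6−6)−0=0 ⇒ 0
Ȟ^1: (6−0)−6=0 plus torsion [2] ⇒ Z/2
Ȟ^2: (0−0)−0=0 ⇒ 0


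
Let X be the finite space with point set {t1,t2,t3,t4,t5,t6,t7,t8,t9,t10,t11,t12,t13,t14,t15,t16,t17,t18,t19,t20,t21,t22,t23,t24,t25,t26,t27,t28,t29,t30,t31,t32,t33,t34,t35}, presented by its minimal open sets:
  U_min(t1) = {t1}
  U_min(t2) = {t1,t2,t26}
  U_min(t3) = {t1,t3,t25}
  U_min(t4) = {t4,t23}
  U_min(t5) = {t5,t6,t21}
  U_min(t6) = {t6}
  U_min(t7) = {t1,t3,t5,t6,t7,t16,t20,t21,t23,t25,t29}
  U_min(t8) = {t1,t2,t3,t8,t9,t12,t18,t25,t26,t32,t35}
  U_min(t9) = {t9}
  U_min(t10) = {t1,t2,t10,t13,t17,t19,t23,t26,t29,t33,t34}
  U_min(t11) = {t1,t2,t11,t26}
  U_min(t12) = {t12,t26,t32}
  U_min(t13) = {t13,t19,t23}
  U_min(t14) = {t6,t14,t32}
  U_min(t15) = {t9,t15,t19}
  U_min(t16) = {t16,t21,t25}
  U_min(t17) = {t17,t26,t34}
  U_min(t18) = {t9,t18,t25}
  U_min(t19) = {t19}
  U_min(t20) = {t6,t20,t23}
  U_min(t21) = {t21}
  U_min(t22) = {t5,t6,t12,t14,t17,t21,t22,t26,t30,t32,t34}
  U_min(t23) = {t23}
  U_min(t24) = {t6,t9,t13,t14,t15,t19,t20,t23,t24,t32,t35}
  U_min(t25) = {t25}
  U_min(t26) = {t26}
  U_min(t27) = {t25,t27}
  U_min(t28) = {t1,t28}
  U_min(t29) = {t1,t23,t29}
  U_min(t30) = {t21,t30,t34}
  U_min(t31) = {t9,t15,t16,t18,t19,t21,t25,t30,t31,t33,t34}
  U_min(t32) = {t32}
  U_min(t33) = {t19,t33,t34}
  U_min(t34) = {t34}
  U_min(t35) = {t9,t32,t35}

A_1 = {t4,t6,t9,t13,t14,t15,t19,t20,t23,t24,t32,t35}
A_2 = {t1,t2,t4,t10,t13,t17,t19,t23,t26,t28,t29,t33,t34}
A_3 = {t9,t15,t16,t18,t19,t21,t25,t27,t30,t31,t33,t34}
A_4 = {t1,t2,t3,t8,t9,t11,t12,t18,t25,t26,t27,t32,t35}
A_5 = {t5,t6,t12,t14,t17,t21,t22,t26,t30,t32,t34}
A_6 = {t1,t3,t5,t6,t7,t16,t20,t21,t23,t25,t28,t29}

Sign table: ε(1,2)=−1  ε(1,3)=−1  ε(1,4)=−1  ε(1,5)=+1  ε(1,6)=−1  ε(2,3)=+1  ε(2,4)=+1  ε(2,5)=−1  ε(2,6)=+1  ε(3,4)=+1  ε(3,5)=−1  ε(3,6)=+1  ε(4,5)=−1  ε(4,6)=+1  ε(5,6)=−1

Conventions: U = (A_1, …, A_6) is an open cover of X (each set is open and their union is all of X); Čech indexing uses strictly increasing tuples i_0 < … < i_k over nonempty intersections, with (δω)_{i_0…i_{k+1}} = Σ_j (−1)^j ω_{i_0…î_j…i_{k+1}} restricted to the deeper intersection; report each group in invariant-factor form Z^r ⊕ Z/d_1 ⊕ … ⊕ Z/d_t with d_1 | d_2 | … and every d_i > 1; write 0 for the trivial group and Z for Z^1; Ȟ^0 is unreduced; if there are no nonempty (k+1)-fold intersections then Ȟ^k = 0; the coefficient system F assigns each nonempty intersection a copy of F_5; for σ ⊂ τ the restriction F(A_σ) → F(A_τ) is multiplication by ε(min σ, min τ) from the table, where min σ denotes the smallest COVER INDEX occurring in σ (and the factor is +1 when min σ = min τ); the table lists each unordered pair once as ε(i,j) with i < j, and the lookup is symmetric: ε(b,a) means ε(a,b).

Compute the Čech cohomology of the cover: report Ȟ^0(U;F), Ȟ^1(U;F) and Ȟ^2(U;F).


nerve of the cover:
  A12={t4,t13,t19,t23} A13={t9,t15,t19} A14={t9,t32,t35} A15={t6,t14,t32} A16={t6,t20,t23} A23={t19,t33,t34} A24={t1,t2,t26} A25={t17,t26,t34} A26={t1,t23,t28,t29} A34={t9,t18,t25,t27} A35={t21,t30,t34} A36={t16,t21,t25} A45={t12,t26,t32} A46={t1,t3,t25} A56={t5,t6,t21}
  A123={t19} A126={t23} A134={t9} A145={t32} A156={t6} A235={t34} A245={t26} A246={t1} A346={t25} A356={t21}
C dims 6,15,10; δ0: rk_F5 5; δ1: rk_F5 10
Ȟ^0 = (6 − 5) − 0 = 1, so Ȟ^0 ≅ Z/5
Ȟ^1 = (15 − 10) − 5 = 0, so Ȟ^1 ≅ 0
Ȟ^2 = (10 − 0) − 10 = 0, so Ȟ^2 ≅ 0

Ȟ^0(U;F) ≅ Z/5, Ȟ^1(U;F) ≅ 0, Ȟ^2(U;F) ≅ 0


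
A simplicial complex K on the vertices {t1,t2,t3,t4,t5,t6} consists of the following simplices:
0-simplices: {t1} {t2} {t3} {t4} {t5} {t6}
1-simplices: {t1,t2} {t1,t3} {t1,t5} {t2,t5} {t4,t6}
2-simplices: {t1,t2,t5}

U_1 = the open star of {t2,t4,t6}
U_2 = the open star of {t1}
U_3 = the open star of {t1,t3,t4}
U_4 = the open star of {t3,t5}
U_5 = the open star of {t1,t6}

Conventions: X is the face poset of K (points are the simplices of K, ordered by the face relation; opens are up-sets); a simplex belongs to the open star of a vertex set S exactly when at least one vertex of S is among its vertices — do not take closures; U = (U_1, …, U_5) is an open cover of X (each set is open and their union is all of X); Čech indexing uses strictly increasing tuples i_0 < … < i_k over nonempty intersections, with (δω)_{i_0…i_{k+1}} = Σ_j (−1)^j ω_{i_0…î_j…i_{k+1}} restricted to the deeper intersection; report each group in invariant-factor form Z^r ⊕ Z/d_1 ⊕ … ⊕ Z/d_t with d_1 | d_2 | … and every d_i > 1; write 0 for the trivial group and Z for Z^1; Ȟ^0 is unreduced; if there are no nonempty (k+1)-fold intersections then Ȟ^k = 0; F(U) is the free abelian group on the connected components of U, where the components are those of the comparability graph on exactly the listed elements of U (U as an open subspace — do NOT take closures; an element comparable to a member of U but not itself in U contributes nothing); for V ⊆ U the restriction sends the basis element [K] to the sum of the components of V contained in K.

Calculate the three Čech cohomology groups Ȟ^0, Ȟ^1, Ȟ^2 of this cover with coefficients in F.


nonempty intersections:
  U1={{t2},{t4},{t6},{t1,t2},{t2,t5},{t4,t6},{t1,t2,t5}} U2={{t1},{t1,t2},{t1,t3},{t1,t5},{t1,t2,t5}} U3={{t1},{t3},{t4},{t1,t2},{t1,t3},{t1,t5},{t4,t6},{t1,t2,t5}} U4={{t3},{t5},{t1,t3},{t1,t5},{t2,t5},{t1,t2,t5}} U5={{t1},{t6},{t1,t2},{t1,t3},{t1,t5},{t4,t6},{t1,t2,t5}}
  U12={{t1,t2},{t1,t2,t5}} U13={{t4},{t1,t2},{t4,t6},{t1,t2,t5}} U14={{t2,t5},{t1,t2,t5}} U15={{t6},{t1,t2},{t4,t6},{t1,t2,t5}} U23={{t1},{t1,t2},{t1,t3},{t1,t5},{t1,t2,t5}} U24={{t1,t3},{t1,t5},{t1,t2,t5}} U25={{t1},{t1,t2},{t1,t3},{t1,t5},{t1,t2,t5}} U34={{t3},{t1,t3},{t1,t5},{t1,t2,t5}} U35={{t1},{t1,t2},{t1,t3},{t1,t5},{t4,t6},{t1,t2,t5}} U45={{t1,t3},{t1,t5},{t1,t2,t5}}
  U123={{t1,t2},{t1,t2,t5}} U124={{t1,t2,t5}} U125={{t1,t2},{t1,t2,t5}} U134={{t1,t2,t5}} U135={{t1,t2},{t4,t6},{t1,t2,t5}} U145={{t1,t2,t5}} U234={{t1,t3},{t1,t5},{t1,t2,t5}} U235={{t1},{t1,t2},{t1,t3},{t1,t5},{t1,t2,t5}} U245={{t1,t3},{t1,t5},{t1,t2,t5}} U345={{t1,t3},{t1,t5},{t1,t2,t5}}
  U1234={{t1,t2,t5}} U1235={{t1,t2},{t1,t2,t5}} U1245={{t1,t2,t5}} U1345={{t1,t2,t5}} U2345={{t1,t3},{t1,t5},{t1,t2,t5}}
  U12345={{t1,t2,t5}}
components per intersection:
  U1: {{t2},{t1,t2},{t2,t5},{t1,t2,t5}} {{t4},{t6},{t4,t6}}
  U2: {{t1},{t1,t2},{t1,t3},{t1,t5},{t1,t2,t5}}
  U3: {{t1},{t3},{t1,t2},{t1,t3},{t1,t5},{t1,t2,t5}} {{t4},{t4,t6}}
  U4: {{t3},{t1,t3}} {{t5},{t1,t5},{t2,t5},{t1,t2,t5}}
  U5: {{t1},{t1,t2},{t1,t3},{t1,t5},{t1,t2,t5}} {{t6},{t4,t6}}
  U12: {{t1,t2},{t1,t2,t5}}
  U13: {{t4},{t4,t6}} {{t1,t2},{t1,t2,t5}}
  U14: {{t2,t5},{t1,t2,t5}}
  U15: {{t6},{t4,t6}} {{t1,t2},{t1,t2,t5}}
  U23: {{t1},{t1,t2},{t1,t3},{t1,t5},{t1,t2,t5}}
  U24: {{t1,t3}} {{t1,t5},{t1,t2,t5}}
  U25: {{t1},{t1,t2},{t1,t3},{t1,t5},{t1,t2,t5}}
  U34: {{t3},{t1,t3}} {{t1,t5},{t1,t2,t5}}
  U35: {{t1},{t1,t2},{t1,t3},{t1,t5},{t1,t2,t5}} {{t4,t6}}
  U45: {{t1,t3}} {{t1,t5},{t1,t2,t5}}
  U123: {{t1,t2},{t1,t2,t5}}
  U124: {{t1,t2,t5}}
  U125: {{t1,t2},{t1,t2,t5}}
  U134: {{t1,t2,t5}}
  U135: {{t1,t2},{t1,t2,t5}} {{t4,t6}}
  U145: {{t1,t2,t5}}
  U234: {{t1,t3}} {{t1,t5},{t1,t2,t5}}
  U235: {{t1},{t1,t2},{t1,t3},{t1,t5},{t1,t2,t5}}
  U245: {{t1,t3}} {{t1,t5},{t1,t2,t5}}
  U345: {{t1,t3}} {{t1,t5},{t1,t2,t5}}
  U1234: {{t1,t2,t5}}
  U1235: {{t1,t2},{t1,t2,t5}}
  U1245: {{t1,t2,t5}}
  U1345: {{t1,t2,t5}}
  U2345: {{t1,t3}} {{t1,t5},{t1,t2,t5}}
  U12345: {{t1,t2,t5}}
C dims 9,16,14,6; δ0: rk 7, SNF 1^7; δ1: rk 9, SNF 1^9; δ2: rk 5, SNF 1^5
Ȟ^0: (9−7)−0=2 ⇒ Z^2
Ȟ^1: (16−9)−7=0 ⇒ 0
Ȟ^2: (14−5)−9=0 ⇒ 0

Ȟ^0 = Z^2, Ȟ^1 = 0 and Ȟ^2 = 0


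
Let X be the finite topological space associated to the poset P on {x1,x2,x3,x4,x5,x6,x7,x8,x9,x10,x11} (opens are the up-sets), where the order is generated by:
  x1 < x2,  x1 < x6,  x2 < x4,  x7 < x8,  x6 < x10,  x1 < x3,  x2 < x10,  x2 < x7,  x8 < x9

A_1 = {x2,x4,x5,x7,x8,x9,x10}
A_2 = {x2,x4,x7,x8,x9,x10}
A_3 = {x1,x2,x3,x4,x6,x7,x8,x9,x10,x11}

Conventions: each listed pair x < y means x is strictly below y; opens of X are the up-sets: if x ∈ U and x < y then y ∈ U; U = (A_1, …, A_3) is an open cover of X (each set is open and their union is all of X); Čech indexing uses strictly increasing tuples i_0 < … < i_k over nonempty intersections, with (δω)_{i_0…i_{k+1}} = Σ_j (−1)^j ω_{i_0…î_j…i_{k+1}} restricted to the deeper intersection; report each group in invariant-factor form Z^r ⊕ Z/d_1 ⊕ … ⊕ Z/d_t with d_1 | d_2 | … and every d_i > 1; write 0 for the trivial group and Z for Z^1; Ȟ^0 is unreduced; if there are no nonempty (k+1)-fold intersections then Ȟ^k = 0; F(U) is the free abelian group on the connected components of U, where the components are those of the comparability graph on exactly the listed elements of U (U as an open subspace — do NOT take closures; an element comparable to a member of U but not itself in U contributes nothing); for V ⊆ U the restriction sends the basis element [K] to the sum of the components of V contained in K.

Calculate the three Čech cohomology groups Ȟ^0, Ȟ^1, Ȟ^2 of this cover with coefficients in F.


nerve of the cover:
  A12={x2,x4,x7,x8,x9,x10} A13={x2,x4,x7,x8,x9,x10} A23={x2,x4,x7,x8,x9,x10}
  A123={x2,x4,x7,x8,x9,x10}
components per intersection:
  A1: {x2,x4,x7,x8,x9,x10} {x5}
  A2: {x2,x4,x7,x8,x9,x10}
  A3: {x1,x2,x3,x4,x6,x7,x8,x9,x10} {x11}
  A12: {x2,x4,x7,x8,x9,x10}
  A13: {x2,x4,x7,x8,x9,x10}
  A23: {x2,x4,x7,x8,x9,x10}
  A123: {x2,x4,x7,x8,x9,x10}
C dims 5,3,1; δ0: rk 2, SNF 1^2; δ1: rk 1, SNF 1^1
Ȟ^0 = (5 − 2) − 0 = 3, so Ȟ^0 ≅ Z^3
Ȟ^1 = (3 − 1) − 2 = 0, so Ȟ^1 ≅ 0
Ȟ^2 = (1 − 0) − 1 = 0, so Ȟ^2 ≅ 0

Ȟ^0(U;F) ≅ Z^3; Ȟ^1(U;F) ≅ 0; Ȟ^2(U;F) ≅ 0


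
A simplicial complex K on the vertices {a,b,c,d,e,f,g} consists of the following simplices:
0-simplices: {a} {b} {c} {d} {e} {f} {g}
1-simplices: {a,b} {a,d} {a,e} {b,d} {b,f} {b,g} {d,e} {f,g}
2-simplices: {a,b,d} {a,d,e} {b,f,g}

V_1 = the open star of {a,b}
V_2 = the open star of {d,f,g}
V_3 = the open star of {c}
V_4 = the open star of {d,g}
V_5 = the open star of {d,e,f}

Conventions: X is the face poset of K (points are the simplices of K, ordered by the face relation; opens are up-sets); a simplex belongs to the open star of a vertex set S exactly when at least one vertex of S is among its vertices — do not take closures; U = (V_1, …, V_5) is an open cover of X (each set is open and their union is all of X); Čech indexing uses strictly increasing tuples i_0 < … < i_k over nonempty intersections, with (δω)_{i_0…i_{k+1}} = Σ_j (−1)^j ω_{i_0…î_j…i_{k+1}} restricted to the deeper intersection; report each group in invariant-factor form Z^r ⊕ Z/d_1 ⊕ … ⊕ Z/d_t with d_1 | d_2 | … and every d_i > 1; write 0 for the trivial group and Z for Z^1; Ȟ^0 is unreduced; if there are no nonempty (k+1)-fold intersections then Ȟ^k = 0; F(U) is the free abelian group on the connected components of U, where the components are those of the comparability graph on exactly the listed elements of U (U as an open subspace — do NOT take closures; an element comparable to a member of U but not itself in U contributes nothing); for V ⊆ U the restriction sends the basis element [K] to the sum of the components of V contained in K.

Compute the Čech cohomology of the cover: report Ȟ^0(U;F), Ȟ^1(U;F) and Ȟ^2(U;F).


nerve simplices:
  V1={{a},{b},{a,b},{a,d},{a,e},{b,d},{b,f},{b,g},{a,b,d},{a,d,e},{b,f,g}} V2={{d},{f},{g},{a,d},{b,d},{b,f},{b,g},{d,e},{f,g},{a,b,d},{a,d,e},{b,f,g}} V3={{c}} V4={{d},{g},{a,d},{b,d},{b,g},{d,e},{f,g},{a,b,d},{a,d,e},{b,f,g}} V5={{d},{e},{f},{a,d},{a,e},{b,d},{b,f},{d,e},{f,g},{a,b,d},{a,d,e},{b,f,g}}
  V12={{a,d},{b,d},{b,f},{b,g},{a,b,d},{a,d,e},{b,f,g}} V14={{a,d},{b,d},{b,g},{a,b,d},{a,d,e},{b,f,g}} V15={{a,d},{a,e},{b,d},{b,f},{a,b,d},{a,d,e},{b,f,g}} V24={{d},{g},{a,d},{b,d},{b,g},{d,e},{f,g},{a,b,d},{a,d,e},{b,f,g}} V25={{d},{f},{a,d},{b,d},{b,f},{d,e},{f,g},{a,b,d},{a,d,e},{b,f,g}} V45={{d},{a,d},{b,d},{d,e},{f,g},{a,b,d},{a,d,e},{b,f,g}}
  V124={{a,d},{b,d},{b,g},{a,b,d},{a,d,e},{b,f,g}} V125={{a,d},{b,d},{b,f},{a,b,d},{a,d,e},{b,f,g}} V145={{a,d},{b,d},{a,b,d},{a,d,e},{b,f,g}} V245={{d},{a,d},{b,d},{d,e},{f,g},{a,b,d},{a,d,e},{b,f,g}}
  V1245={{a,d},{b,d},{a,b,d},{a,d,e},{b,f,g}}
components per intersection:
  V1: {{a},{b},{a,b},{a,d},{a,e},{b,d},{b,f},{b,g},{a,b,d},{a,d,e},{b,f,g}}
  V2: {{d},{a,d},{b,d},{d,e},{a,b,d},{a,d,e}} {{f},{g},{b,f},{b,g},{f,g},{b,f,g}}
  V3: {{c}}
  V4: {{d},{a,d},{b,d},{d,e},{a,b,d},{a,d,e}} {{g},{b,g},{f,g},{b,f,g}}
  V5: {{d},{e},{a,d},{a,e},{b,d},{d,e},{a,b,d},{a,d,e}} {{f},{b,f},{f,g},{b,f,g}}
  V12: {{a,d},{b,d},{a,b,d},{a,d,e}} {{b,f},{b,g},{b,f,g}}
  V14: {{a,d},{b,d},{a,b,d},{a,d,e}} {{b,g},{b,f,g}}
  V15: {{a,d},{a,e},{b,d},{a,b,d},{a,d,e}} {{b,f},{b,f,g}}
  V24: {{d},{a,d},{b,d},{d,e},{a,b,d},{a,d,e}} {{g},{b,g},{f,g},{b,f,g}}
  V25: {{d},{a,d},{b,d},{d,e},{a,b,d},{a,d,e}} {{f},{b,f},{f,g},{b,f,g}}
  V45: {{d},{a,d},{b,d},{d,e},{a,b,d},{a,d,e}} {{f,g},{b,f,g}}
  V124: {{a,d},{b,d},{a,b,d},{a,d,e}} {{b,g},{b,f,g}}
  V125: {{a,d},{b,d},{a,b,d},{a,d,e}} {{b,f},{b,f,g}}
  V145: {{a,d},{b,d},{a,b,d},{a,d,e}} {{b,f,g}}
  V245: {{d},{a,d},{b,d},{d,e},{a,b,d},{a,d,e}} {{f,g},{b,f,g}}
  V1245: {{a,d},{b,d},{a,b,d},{a,d,e}} {{b,f,g}}
C dims 8,12,8,2; δ0: rk 6, SNF 1^6; δ1: rk 6, SNF 1^6; δ2: rk 2, SNF 1^2
degree 0: 8−6−0 = 2 → Ȟ^0 ≅ Z^2
degree 1: 12−6−6 = 0 → Ȟ^1 ≅ 0
degree 2: 8−2−6 = 0 → Ȟ^2 ≅ 0

Ȟ^0 = Z^2, Ȟ^1 = 0, Ȟ^2 = 0


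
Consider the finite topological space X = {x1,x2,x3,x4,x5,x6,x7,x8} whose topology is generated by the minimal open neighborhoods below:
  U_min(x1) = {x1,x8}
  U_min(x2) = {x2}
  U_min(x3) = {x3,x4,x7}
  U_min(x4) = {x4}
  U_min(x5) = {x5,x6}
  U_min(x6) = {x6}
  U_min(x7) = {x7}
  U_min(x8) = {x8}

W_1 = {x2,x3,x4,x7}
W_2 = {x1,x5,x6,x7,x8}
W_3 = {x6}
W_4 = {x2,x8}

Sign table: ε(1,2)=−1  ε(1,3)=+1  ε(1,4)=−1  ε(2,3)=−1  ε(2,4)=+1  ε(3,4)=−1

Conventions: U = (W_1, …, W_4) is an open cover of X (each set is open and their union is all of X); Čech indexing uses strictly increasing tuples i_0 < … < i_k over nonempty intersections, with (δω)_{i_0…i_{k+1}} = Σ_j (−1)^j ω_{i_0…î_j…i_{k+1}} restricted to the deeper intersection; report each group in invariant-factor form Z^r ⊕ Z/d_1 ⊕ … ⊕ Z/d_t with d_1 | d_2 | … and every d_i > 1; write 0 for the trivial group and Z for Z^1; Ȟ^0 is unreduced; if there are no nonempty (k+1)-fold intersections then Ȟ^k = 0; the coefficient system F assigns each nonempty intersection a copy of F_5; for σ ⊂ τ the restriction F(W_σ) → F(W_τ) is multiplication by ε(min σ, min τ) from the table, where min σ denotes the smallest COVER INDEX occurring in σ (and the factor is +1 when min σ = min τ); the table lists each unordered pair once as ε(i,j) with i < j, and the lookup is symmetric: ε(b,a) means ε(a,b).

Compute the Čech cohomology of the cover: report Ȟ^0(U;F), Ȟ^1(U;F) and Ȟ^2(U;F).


Ȟ^0 = Z/5,  Ȟ^1 = Z/5,  Ȟ^2 = 0

nonempty intersections:
  W12={x7} W14={x2} W23={x6} W24={x8}
C dims 4,4; δ0: rk_F5 3
Ȟ^0: (4−3)−0=1 ⇒ Z/5
Ȟ^1: (4−0)−3=1 ⇒ Z/5
Ȟ^2: (0−0)−0=0 ⇒ 0


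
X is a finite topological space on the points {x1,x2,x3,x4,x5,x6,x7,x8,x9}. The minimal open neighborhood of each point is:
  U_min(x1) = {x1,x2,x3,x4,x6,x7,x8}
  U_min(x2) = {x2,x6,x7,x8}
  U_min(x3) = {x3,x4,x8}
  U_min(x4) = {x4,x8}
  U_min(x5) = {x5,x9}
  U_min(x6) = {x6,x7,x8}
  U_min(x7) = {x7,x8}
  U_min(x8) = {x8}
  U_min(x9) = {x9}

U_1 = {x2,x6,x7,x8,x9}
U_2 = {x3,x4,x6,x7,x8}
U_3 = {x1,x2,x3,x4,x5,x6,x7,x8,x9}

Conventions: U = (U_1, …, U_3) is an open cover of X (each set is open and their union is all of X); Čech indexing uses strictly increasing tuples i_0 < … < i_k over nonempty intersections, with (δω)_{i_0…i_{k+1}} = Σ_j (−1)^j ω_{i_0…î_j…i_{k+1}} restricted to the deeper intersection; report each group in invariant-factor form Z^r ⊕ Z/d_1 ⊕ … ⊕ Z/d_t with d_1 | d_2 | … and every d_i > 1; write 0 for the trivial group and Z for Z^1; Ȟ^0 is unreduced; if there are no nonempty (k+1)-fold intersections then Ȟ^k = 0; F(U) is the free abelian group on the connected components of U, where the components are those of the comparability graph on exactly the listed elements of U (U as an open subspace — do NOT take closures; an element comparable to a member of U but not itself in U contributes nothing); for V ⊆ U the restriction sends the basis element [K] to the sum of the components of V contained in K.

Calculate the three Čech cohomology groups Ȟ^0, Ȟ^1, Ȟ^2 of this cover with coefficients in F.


nerve of the cover:
  U12={x6,x7,x8} U13={x2,x6,x7,x8,x9} U23={x3,x4,x6,x7,x8}
  U123={x6,x7,x8}
components per intersection:
  U1: {x2,x6,x7,x8} {x9}
  U2: {x3,x4,x6,x7,x8}
  U3: {x1,x2,x3,x4,x6,x7,x8} {x5,x9}
  U12: {x6,x7,x8}
  U13: {x2,x6,x7,x8} {x9}
  U23: {x3,x4,x6,x7,x8}
  U123: {x6,x7,x8}
C dims 5,4,1; δ0: rk 3, SNF 1^3; δ1: rk 1, SNF 1^1
Ȟ^0 = (5 − 3) − 0 = 2, so Ȟ^0 ≅ Z^2
Ȟ^1 = (4 − 1) − 3 = 0, so Ȟ^1 ≅ 0
Ȟ^2 = (1 − 0) − 1 = 0, so Ȟ^2 ≅ 0

Ȟ^0 ≅ Z^2, Ȟ^1 ≅ 0, Ȟ^2 ≅ 0


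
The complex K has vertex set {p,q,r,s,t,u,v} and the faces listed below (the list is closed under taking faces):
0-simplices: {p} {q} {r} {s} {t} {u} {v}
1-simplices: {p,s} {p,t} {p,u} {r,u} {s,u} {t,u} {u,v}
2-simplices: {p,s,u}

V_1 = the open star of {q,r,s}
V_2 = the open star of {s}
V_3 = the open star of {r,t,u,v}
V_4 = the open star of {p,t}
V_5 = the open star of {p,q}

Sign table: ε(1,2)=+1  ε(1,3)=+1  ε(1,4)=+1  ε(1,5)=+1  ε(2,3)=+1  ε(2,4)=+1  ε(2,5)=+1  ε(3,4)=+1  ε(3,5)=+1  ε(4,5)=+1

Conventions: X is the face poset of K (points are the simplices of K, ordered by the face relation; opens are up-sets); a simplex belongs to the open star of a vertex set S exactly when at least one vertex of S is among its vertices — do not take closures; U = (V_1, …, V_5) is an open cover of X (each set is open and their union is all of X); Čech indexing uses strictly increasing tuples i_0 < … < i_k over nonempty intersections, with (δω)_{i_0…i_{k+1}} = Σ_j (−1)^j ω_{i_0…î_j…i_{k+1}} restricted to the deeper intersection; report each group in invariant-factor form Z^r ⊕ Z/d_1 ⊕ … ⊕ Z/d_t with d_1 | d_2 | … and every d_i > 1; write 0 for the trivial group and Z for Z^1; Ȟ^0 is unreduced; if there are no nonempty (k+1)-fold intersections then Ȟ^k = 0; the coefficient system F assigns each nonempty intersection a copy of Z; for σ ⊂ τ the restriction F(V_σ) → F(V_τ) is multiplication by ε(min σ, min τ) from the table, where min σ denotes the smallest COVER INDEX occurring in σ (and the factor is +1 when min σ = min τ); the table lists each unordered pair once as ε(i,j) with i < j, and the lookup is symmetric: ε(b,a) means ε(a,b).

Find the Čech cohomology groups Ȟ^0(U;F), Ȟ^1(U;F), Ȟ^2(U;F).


Ȟ^0 = Z,  Ȟ^1 = 0,  Ȟ^2 = 0

cover nerve:
  V1={{q},{r},{s},{p,s},{r,u},{s,u},{p,s,u}} V2={{s},{p,s},{s,u},{p,s,u}} V3={{r},{t},{u},{v},{p,t},{p,u},{r,u},{s,u},{t,u},{u,v},{p,s,u}} V4={{p},{t},{p,s},{p,t},{p,u},{t,u},{p,s,u}} V5={{p},{q},{p,s},{p,t},{p,u},{p,s,u}}
  V12={{s},{p,s},{s,u},{p,s,u}} V13={{r},{r,u},{s,u},{p,s,u}} V14={{p,s},{p,s,u}} V15={{q},{p,s},{p,s,u}} V23={{s,u},{p,s,u}} V24={{p,s},{p,s,u}} V25={{p,s},{p,s,u}} V34={{t},{p,t},{p,u},{t,u},{p,s,u}} V35={{p,t},{p,u},{p,s,u}} V45={{p},{p,s},{p,t},{p,u},{p,s,u}}
  V123={{s,u},{p,s,u}} V124={{p,s},{p,s,u}} V125={{p,s},{p,s,u}} V134={{p,s,u}} V135={{p,s,u}} V145={{p,s},{p,s,u}} V234={{p,s,u}} V235={{p,s,u}} V245={{p,s},{p,s,u}} V345={{p,t},{p,u},{p,s,u}}
  V1234={{p,s,u}} V1235={{p,s,u}} V1245={{p,s},{p,s,u}} V1345={{p,s,u}} V2345={{p,s,u}}
  V12345={{p,s,u}}
C dims 5,10,10,5; δ0: rk 4, SNF 1^4; δ1: rk 6, SNF 1^6; δ2: rk 4, SNF 1^4
Ȟ^0: (5−4)−0=1 ⇒ Z
Ȟ^1: (10−6)−4=0 ⇒ 0
Ȟ^2: (10−4)−6=0 ⇒ 0


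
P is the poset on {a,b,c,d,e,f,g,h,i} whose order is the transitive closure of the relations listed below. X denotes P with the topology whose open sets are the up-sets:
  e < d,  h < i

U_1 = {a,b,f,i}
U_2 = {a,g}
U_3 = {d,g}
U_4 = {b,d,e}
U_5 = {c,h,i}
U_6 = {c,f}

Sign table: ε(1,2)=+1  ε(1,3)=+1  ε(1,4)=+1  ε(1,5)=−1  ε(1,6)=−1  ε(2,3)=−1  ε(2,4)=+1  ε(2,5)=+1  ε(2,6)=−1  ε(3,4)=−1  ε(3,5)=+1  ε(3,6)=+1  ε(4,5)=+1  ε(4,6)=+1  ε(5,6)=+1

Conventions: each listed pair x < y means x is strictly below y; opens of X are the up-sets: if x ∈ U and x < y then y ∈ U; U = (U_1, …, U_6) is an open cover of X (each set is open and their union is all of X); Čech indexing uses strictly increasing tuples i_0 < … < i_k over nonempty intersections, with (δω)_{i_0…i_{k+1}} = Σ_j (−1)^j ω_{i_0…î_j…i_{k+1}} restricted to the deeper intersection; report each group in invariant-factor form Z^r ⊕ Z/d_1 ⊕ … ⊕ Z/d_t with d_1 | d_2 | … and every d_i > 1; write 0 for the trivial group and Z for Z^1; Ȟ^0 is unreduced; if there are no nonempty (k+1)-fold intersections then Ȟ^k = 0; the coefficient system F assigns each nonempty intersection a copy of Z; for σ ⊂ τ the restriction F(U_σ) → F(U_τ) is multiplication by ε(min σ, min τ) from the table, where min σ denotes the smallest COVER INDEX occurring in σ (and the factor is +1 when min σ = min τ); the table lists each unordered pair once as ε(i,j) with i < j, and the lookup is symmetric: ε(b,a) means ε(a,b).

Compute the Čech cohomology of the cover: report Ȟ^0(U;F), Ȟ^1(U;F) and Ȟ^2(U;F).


Ȟ^0(U;F) ≅ Z, Ȟ^1(U;F) ≅ Z^2 and Ȟ^2(U;F) ≅ 0

intersection data:
  U12={a} U14={b} U15={i} U16={f} U23={g} U34={d} U56={c}
C dims 6,7; δ0: rk 5, SNF 1^5
Ȟ^0 = (6 − 5) − 0 = 1, so Ȟ^0 ≅ Z
Ȟ^1 = (7 − 0) − 5 = 2, so Ȟ^1 ≅ Z^2
Ȟ^2 = (0 − 0) − 0 = 0, so Ȟ^2 ≅ 0


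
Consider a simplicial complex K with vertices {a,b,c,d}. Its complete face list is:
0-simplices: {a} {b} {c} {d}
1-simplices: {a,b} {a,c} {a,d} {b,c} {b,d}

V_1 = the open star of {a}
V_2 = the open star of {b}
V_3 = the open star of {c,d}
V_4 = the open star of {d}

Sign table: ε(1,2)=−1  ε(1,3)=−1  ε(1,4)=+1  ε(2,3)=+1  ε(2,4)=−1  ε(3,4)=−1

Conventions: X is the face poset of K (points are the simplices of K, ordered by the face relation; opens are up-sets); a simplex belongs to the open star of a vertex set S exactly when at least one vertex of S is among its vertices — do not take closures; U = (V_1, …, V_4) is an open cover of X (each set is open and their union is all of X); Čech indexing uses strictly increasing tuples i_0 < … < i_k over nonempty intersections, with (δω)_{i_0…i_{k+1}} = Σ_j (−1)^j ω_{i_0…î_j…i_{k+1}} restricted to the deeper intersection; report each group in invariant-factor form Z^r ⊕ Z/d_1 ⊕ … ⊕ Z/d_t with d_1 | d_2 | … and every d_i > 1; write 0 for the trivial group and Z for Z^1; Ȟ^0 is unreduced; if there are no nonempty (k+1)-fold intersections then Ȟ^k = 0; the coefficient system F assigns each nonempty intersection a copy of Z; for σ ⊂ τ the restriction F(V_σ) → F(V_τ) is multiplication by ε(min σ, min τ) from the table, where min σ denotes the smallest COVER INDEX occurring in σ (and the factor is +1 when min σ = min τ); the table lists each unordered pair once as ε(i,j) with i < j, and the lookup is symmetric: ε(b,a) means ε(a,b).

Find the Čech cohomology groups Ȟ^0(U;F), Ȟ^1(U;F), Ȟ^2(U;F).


nonempty overlaps:
  V1={{a},{a,b},{a,c},{a,d}} V2={{b},{a,b},{b,c},{b,d}} V3={{c},{d},{a,c},{a,d},{b,c},{b,d}} V4={{d},{a,d},{b,d}}
  V12={{a,b}} V13={{a,c},{a,d}} V14={{a,d}} V23={{b,c},{b,d}} V24={{b,d}} V34={{d},{a,d},{b,d}}
  V134={{a,d}} V234={{b,d}}
C dims 4,6,2; δ0: rk 3, SNF 1^3; δ1: rk 2, SNF 1^2
degree 0: 4−3−0 = 1 → Ȟ^0 ≅ Z
degree 1: 6−2−3 = 1 → Ȟ^1 ≅ Z
degree 2: 2−0−2 = 0 → Ȟ^2 ≅ 0

Ȟ^0 ≅ Z,  Ȟ^1 ≅ Z,  Ȟ^2 ≅ 0


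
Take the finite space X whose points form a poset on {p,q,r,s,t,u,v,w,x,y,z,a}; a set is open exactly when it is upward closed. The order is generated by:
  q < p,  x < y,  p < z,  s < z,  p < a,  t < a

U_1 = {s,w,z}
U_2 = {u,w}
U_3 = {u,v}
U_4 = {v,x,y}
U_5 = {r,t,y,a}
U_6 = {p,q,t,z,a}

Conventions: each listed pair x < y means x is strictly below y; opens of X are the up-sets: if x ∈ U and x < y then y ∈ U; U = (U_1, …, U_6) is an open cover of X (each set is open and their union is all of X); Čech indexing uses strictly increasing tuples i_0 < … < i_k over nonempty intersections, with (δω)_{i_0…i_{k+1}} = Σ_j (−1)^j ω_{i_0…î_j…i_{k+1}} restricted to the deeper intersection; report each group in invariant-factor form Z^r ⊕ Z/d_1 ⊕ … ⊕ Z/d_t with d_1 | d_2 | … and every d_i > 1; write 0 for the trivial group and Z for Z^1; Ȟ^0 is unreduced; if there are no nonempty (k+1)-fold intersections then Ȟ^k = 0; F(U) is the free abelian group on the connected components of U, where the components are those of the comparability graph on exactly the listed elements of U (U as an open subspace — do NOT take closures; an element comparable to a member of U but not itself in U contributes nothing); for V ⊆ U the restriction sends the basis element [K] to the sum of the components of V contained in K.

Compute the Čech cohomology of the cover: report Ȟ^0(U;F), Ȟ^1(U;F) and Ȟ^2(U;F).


Ȟ^0(U;F) ≅ Z^6,  Ȟ^1(U;F) ≅ 0,  Ȟ^2(U;F) ≅ 0

nonempty overlaps:
  U12={w} U16={z} U23={u} U34={v} U45={y} U56={t,a}
components per intersection:
  U1: {s,z} {w}
  U2: {u} {w}
  U3: {u} {v}
  U4: {v} {x,y}
  U5: {r} {t,a} {y}
  U6: {p,q,t,z,a}
  U12: {w}
  U16: {z}
  U23: {u}
  U34: {v}
  U45: {y}
  U56: {t,a}
C dims 12,6; δ0: rk 6, SNF 1^6
degree 0: 12−6−0 = 6 → Ȟ^0 ≅ Z^6
degree 1: 6−0−6 = 0 → Ȟ^1 ≅ 0
degree 2: 0−0−0 = 0 → Ȟ^2 ≅ 0
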